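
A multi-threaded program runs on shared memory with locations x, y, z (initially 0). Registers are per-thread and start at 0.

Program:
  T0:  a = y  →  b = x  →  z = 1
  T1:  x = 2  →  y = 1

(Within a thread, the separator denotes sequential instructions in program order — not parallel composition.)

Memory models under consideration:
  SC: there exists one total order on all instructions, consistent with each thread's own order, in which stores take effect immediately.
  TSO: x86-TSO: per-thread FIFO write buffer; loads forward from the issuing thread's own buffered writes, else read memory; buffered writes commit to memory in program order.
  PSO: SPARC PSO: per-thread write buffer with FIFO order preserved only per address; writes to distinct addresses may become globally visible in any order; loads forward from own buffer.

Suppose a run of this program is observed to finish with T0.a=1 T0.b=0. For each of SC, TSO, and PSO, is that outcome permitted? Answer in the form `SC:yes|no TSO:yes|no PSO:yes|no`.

SC:no TSO:no PSO:yes

outcome vector order: (T0.a,T0.b)
SC: 3 outcomes — {(0,0), (0,2), (1,2)}
TSO: 3 outcomes — {(0,0), (0,2), (1,2)}
PSO: 4 outcomes — {(0,0), (0,2), (1,0), (1,2)}
target (1,0) ∈ {PSO}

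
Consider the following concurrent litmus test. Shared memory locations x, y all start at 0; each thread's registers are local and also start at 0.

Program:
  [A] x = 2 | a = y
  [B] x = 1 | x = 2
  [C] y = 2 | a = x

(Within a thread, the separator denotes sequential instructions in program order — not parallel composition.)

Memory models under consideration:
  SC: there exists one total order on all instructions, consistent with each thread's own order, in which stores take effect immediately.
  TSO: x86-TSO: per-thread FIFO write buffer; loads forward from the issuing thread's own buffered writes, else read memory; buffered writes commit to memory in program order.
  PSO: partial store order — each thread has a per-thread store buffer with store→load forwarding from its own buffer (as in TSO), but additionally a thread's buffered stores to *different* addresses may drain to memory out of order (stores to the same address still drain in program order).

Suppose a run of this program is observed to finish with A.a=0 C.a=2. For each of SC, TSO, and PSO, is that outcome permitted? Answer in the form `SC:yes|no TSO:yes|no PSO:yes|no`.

SC:yes TSO:yes PSO:yes

outcome vector order: (A.a,C.a)
under SC → <0 1>; <0 2>; <2 0>; <2 1>; <2 2>
under TSO → <0 0>; <0 1>; <0 2>; <2 0>; <2 1>; <2 2>
under PSO → <0 0>; <0 1>; <0 2>; <2 0>; <2 1>; <2 2>
target <0 2> ∈ {SC,TSO,PSO}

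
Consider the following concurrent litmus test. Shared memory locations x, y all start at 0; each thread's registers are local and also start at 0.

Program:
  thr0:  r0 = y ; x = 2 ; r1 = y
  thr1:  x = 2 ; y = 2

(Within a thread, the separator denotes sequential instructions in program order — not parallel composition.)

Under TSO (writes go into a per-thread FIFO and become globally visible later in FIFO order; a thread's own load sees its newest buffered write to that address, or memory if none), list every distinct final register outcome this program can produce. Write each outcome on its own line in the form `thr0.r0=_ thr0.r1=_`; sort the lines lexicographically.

outcome vector order: (thr0.r0,thr0.r1)
|TSO outcomes| = 3

thr0.r0=0 thr0.r1=0
thr0.r0=0 thr0.r1=2
thr0.r0=2 thr0.r1=2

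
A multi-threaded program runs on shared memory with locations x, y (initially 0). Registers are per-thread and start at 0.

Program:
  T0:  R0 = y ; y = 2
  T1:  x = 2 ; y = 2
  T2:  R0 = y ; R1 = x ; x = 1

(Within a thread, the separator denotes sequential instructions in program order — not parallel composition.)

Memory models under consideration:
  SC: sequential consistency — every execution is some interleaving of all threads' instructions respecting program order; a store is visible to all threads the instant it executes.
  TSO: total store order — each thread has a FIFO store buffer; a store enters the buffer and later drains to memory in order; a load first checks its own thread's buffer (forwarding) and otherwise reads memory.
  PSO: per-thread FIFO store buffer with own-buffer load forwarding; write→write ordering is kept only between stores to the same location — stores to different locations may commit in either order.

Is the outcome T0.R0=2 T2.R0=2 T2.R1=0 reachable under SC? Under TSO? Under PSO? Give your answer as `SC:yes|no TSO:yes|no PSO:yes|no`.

outcome vector order: (T0.R0,T2.R0,T2.R1)
under SC → <0 0 0> <0 0 2> <0 2 0> <0 2 2> <2 0 0> <2 0 2> <2 2 2>
under TSO → <0 0 0> <0 0 2> <0 2 0> <0 2 2> <2 0 0> <2 0 2> <2 2 2>
under PSO → <0 0 0> <0 0 2> <0 2 0> <0 2 2> <2 0 0> <2 0 2> <2 2 0> <2 2 2>
target <2 2 0> ∈ {PSO}

SC:no TSO:no PSO:yes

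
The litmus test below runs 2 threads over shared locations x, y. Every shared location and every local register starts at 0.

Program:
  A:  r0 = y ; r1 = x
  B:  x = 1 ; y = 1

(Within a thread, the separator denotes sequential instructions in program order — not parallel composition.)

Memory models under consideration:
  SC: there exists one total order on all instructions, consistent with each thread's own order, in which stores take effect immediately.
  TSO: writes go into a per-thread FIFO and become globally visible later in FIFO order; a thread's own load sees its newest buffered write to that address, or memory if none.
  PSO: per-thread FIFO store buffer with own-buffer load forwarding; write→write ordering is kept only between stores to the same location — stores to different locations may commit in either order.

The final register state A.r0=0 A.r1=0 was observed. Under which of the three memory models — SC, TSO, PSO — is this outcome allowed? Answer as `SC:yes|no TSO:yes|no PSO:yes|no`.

outcome vector order: (A.r0,A.r1)
[SC] allowed = {<0 0>, <0 1>, <1 1>}
[TSO] allowed = {<0 0>, <0 1>, <1 1>}
[PSO] allowed = {<0 0>, <0 1>, <1 0>, <1 1>}
target <0 0> ∈ {SC,TSO,PSO}

SC:yes TSO:yes PSO:yes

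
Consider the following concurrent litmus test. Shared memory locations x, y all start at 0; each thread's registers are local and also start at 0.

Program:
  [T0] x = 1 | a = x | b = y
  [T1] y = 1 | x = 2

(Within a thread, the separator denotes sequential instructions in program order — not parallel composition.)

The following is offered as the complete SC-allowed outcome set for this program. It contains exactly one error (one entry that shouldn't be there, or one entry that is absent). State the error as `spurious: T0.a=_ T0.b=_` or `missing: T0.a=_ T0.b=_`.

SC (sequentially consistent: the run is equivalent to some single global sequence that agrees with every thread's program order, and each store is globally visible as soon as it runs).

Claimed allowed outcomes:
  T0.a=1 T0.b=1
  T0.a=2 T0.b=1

missing: T0.a=1 T0.b=0

outcome vector order: (T0.a,T0.b)
under SC → (1,0); (1,1); (2,1)
SC∖claimed = {(1,0)}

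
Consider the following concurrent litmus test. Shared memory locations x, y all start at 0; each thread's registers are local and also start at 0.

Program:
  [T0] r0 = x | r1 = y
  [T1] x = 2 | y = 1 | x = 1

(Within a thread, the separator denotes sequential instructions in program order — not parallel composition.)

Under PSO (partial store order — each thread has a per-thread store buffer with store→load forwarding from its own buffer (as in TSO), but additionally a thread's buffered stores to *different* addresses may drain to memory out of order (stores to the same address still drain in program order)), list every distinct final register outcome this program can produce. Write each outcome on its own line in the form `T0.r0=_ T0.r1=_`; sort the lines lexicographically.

outcome vector order: (T0.r0,T0.r1)
|PSO outcomes| = 6

T0.r0=0 T0.r1=0
T0.r0=0 T0.r1=1
T0.r0=1 T0.r1=0
T0.r0=1 T0.r1=1
T0.r0=2 T0.r1=0
T0.r0=2 T0.r1=1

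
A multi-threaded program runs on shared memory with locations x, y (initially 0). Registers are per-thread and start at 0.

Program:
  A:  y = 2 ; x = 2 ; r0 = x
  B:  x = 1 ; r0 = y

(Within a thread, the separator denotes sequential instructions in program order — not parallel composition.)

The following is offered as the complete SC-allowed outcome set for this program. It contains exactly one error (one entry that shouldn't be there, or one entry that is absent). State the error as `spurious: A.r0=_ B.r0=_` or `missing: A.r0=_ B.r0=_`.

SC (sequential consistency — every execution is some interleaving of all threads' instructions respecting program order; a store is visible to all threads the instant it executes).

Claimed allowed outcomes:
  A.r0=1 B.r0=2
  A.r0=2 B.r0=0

outcome vector order: (A.r0,B.r0)
SC: 3 outcomes — {(1,2); (2,0); (2,2)}
SC∖claimed = {(2,2)}

missing: A.r0=2 B.r0=2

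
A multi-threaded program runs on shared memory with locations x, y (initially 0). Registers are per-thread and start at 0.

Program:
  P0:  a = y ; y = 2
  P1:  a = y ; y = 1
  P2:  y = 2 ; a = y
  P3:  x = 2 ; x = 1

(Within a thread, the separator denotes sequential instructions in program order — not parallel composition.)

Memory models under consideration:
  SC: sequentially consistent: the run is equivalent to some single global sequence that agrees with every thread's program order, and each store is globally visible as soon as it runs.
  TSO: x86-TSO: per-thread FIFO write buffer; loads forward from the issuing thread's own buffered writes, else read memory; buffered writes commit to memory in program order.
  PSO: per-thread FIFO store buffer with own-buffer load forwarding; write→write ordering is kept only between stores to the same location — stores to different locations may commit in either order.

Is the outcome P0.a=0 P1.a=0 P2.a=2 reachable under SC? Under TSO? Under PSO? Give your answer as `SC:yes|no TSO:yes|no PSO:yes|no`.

SC:yes TSO:yes PSO:yes

outcome vector order: (P0.a,P1.a,P2.a)
SC (12): 001, 002, 021, 022, 101, 102, 121, 122, 201, 202, 221, 222
TSO (12): 001, 002, 021, 022, 101, 102, 121, 122, 201, 202, 221, 222
PSO (12): 001, 002, 021, 022, 101, 102, 121, 122, 201, 202, 221, 222
target 002 ∈ {SC,TSO,PSO}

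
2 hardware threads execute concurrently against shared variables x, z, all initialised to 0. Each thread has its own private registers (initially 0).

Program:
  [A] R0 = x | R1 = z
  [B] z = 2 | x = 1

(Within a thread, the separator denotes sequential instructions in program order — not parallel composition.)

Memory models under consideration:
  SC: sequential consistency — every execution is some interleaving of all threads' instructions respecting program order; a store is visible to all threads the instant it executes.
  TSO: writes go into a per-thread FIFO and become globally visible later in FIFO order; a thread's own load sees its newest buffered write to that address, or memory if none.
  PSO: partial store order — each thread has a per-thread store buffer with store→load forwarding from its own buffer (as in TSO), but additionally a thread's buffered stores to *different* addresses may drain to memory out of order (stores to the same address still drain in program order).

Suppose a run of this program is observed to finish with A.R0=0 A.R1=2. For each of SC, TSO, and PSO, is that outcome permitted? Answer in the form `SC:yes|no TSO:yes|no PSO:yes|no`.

outcome vector order: (A.R0,A.R1)
SC: 3 outcomes — {0/0; 0/2; 1/2}
TSO: 3 outcomes — {0/0; 0/2; 1/2}
PSO: 4 outcomes — {0/0; 0/2; 1/0; 1/2}
target 0/2 ∈ {SC,TSO,PSO}

SC:yes TSO:yes PSO:yes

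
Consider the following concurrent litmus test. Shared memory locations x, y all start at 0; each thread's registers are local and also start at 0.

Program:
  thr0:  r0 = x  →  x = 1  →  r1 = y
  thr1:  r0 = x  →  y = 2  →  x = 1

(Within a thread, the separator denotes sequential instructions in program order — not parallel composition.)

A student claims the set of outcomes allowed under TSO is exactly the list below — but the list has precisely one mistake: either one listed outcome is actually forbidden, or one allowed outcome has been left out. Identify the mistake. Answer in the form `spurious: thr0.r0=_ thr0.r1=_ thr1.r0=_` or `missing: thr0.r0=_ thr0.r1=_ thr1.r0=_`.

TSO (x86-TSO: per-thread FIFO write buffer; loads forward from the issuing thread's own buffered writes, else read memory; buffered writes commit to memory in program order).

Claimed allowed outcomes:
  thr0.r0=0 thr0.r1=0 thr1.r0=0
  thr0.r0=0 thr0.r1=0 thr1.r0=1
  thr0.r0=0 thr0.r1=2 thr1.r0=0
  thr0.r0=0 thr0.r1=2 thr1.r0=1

outcome vector order: (thr0.r0,thr0.r1,thr1.r0)
TSO: 5 outcomes — {(0,0,0), (0,0,1), (0,2,0), (0,2,1), (1,2,0)}
TSO∖claimed = {(1,2,0)}

missing: thr0.r0=1 thr0.r1=2 thr1.r0=0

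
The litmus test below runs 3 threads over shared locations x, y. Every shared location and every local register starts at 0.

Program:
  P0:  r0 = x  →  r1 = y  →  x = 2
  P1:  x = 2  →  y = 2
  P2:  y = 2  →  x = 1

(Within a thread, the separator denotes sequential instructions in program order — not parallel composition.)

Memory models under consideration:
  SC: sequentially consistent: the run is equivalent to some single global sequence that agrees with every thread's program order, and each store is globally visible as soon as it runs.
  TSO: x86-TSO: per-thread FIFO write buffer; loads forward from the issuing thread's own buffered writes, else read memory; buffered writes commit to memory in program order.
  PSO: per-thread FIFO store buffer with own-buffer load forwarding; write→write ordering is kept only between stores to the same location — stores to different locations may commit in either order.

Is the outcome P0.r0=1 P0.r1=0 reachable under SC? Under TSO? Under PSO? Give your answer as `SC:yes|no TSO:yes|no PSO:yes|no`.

outcome vector order: (P0.r0,P0.r1)
[SC] allowed = {0/0, 0/2, 1/2, 2/0, 2/2}
[TSO] allowed = {0/0, 0/2, 1/2, 2/0, 2/2}
[PSO] allowed = {0/0, 0/2, 1/0, 1/2, 2/0, 2/2}
target 1/0 ∈ {PSO}

SC:no TSO:no PSO:yes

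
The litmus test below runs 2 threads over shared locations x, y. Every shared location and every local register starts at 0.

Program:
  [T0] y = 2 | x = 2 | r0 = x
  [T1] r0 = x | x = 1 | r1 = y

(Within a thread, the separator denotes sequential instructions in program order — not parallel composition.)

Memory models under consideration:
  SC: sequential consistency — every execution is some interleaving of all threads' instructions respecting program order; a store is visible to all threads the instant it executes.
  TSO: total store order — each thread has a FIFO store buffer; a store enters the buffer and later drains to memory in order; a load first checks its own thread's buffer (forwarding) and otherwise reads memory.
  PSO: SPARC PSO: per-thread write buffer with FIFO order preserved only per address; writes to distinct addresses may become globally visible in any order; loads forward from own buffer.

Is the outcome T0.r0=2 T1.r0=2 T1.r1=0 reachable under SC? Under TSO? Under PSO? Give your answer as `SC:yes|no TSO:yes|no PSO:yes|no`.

outcome vector order: (T0.r0,T1.r0,T1.r1)
SC: 5 outcomes — {(1,0,2) (1,2,2) (2,0,0) (2,0,2) (2,2,2)}
TSO: 6 outcomes — {(1,0,0) (1,0,2) (1,2,2) (2,0,0) (2,0,2) (2,2,2)}
PSO: 8 outcomes — {(1,0,0) (1,0,2) (1,2,0) (1,2,2) (2,0,0) (2,0,2) (2,2,0) (2,2,2)}
target (2,2,0) ∈ {PSO}

SC:no TSO:no PSO:yes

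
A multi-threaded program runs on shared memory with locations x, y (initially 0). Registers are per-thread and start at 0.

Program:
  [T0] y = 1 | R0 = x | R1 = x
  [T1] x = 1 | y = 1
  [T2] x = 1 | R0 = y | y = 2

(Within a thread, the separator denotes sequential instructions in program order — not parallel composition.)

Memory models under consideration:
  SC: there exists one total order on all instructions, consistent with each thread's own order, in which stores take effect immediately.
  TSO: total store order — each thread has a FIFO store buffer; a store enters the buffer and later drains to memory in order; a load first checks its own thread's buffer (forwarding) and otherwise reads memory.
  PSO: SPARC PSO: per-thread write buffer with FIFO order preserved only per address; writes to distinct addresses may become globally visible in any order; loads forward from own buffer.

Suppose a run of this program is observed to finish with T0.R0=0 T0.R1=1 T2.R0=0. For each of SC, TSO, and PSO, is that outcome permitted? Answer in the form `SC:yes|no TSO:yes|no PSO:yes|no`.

SC:no TSO:yes PSO:yes

outcome vector order: (T0.R0,T0.R1,T2.R0)
[SC] allowed = {0/0/1; 0/1/1; 1/1/0; 1/1/1}
[TSO] allowed = {0/0/0; 0/0/1; 0/1/0; 0/1/1; 1/1/0; 1/1/1}
[PSO] allowed = {0/0/0; 0/0/1; 0/1/0; 0/1/1; 1/1/0; 1/1/1}
target 0/1/0 ∈ {TSO,PSO}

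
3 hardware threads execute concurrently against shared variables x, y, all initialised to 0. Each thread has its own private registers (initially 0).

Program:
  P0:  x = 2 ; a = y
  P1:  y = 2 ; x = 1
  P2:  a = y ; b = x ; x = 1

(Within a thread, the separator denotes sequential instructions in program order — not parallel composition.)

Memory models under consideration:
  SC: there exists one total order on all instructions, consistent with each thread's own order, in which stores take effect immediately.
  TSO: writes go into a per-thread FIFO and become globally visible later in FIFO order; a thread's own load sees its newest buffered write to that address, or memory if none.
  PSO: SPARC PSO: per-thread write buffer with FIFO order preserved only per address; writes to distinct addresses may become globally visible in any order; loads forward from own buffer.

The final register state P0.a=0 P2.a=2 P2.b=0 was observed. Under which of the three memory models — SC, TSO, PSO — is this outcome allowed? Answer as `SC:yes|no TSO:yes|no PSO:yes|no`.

SC:no TSO:yes PSO:yes

outcome vector order: (P0.a,P2.a,P2.b)
SC (11): <0 0 0> <0 0 1> <0 0 2> <0 2 1> <0 2 2> <2 0 0> <2 0 1> <2 0 2> <2 2 0> <2 2 1> <2 2 2>
TSO (12): <0 0 0> <0 0 1> <0 0 2> <0 2 0> <0 2 1> <0 2 2> <2 0 0> <2 0 1> <2 0 2> <2 2 0> <2 2 1> <2 2 2>
PSO (12): <0 0 0> <0 0 1> <0 0 2> <0 2 0> <0 2 1> <0 2 2> <2 0 0> <2 0 1> <2 0 2> <2 2 0> <2 2 1> <2 2 2>
target <0 2 0> ∈ {TSO,PSO}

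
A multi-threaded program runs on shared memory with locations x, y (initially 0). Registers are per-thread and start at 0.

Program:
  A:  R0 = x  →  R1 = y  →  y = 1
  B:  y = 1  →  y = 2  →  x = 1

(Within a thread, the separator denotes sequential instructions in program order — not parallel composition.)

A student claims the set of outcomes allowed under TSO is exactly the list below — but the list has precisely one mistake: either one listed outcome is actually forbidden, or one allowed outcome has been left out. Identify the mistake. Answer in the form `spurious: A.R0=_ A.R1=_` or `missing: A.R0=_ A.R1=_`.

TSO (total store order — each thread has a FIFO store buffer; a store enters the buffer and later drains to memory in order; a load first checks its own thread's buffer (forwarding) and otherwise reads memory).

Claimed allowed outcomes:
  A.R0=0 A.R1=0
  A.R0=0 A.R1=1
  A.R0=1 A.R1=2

outcome vector order: (A.R0,A.R1)
under TSO → 0/0, 0/1, 0/2, 1/2
TSO∖claimed = {0/2}

missing: A.R0=0 A.R1=2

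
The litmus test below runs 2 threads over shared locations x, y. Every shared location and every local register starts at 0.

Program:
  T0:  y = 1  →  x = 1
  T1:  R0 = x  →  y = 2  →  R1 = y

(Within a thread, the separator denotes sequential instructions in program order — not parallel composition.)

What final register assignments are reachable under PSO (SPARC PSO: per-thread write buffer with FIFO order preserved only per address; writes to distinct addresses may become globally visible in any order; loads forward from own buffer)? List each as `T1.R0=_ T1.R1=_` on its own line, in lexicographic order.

T1.R0=0 T1.R1=1
T1.R0=0 T1.R1=2
T1.R0=1 T1.R1=1
T1.R0=1 T1.R1=2

outcome vector order: (T1.R0,T1.R1)
|PSO outcomes| = 4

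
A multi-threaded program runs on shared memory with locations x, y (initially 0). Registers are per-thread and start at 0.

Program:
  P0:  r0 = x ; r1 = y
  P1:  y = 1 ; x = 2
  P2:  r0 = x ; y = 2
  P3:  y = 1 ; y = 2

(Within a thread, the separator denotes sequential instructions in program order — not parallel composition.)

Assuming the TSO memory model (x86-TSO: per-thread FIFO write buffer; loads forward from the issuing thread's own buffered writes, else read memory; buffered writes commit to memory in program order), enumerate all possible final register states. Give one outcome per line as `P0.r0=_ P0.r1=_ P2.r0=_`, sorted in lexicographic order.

outcome vector order: (P0.r0,P0.r1,P2.r0)
|TSO outcomes| = 10

P0.r0=0 P0.r1=0 P2.r0=0
P0.r0=0 P0.r1=0 P2.r0=2
P0.r0=0 P0.r1=1 P2.r0=0
P0.r0=0 P0.r1=1 P2.r0=2
P0.r0=0 P0.r1=2 P2.r0=0
P0.r0=0 P0.r1=2 P2.r0=2
P0.r0=2 P0.r1=1 P2.r0=0
P0.r0=2 P0.r1=1 P2.r0=2
P0.r0=2 P0.r1=2 P2.r0=0
P0.r0=2 P0.r1=2 P2.r0=2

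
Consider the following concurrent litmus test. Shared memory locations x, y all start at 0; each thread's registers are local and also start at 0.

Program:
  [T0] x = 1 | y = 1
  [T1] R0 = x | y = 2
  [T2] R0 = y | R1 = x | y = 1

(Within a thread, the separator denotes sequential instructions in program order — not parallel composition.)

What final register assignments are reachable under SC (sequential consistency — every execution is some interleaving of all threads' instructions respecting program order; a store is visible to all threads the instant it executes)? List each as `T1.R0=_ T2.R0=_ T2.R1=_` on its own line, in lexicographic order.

T1.R0=0 T2.R0=0 T2.R1=0
T1.R0=0 T2.R0=0 T2.R1=1
T1.R0=0 T2.R0=1 T2.R1=1
T1.R0=0 T2.R0=2 T2.R1=0
T1.R0=0 T2.R0=2 T2.R1=1
T1.R0=1 T2.R0=0 T2.R1=0
T1.R0=1 T2.R0=0 T2.R1=1
T1.R0=1 T2.R0=1 T2.R1=1
T1.R0=1 T2.R0=2 T2.R1=1

outcome vector order: (T1.R0,T2.R0,T2.R1)
|SC outcomes| = 9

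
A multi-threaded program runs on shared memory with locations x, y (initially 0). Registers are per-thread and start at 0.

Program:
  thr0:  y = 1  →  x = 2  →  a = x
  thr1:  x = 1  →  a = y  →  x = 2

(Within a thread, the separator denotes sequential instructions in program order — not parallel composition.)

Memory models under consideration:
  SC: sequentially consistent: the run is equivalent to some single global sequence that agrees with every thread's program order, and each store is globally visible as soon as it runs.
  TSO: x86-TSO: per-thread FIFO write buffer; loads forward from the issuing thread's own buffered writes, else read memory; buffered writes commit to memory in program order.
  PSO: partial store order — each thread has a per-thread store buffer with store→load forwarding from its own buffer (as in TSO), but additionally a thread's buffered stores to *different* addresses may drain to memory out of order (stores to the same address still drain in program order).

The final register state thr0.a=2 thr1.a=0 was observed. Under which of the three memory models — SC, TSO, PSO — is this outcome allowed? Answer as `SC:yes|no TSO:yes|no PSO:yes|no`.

SC:yes TSO:yes PSO:yes

outcome vector order: (thr0.a,thr1.a)
SC (3): <1 1> <2 0> <2 1>
TSO (4): <1 0> <1 1> <2 0> <2 1>
PSO (4): <1 0> <1 1> <2 0> <2 1>
target <2 0> ∈ {SC,TSO,PSO}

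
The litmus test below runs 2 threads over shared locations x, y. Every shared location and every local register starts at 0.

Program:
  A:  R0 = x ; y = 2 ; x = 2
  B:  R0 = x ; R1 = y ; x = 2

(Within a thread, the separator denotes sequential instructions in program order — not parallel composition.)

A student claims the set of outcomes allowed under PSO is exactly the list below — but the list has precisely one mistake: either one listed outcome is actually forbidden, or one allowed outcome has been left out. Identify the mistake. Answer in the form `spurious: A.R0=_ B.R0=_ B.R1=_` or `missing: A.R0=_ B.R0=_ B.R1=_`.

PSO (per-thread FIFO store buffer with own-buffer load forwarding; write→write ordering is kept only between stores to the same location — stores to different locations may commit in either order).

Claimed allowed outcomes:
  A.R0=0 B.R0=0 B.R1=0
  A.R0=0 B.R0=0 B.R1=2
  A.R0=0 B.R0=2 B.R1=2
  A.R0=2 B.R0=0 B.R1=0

missing: A.R0=0 B.R0=2 B.R1=0

outcome vector order: (A.R0,B.R0,B.R1)
under PSO → (0,0,0), (0,0,2), (0,2,0), (0,2,2), (2,0,0)
PSO∖claimed = {(0,2,0)}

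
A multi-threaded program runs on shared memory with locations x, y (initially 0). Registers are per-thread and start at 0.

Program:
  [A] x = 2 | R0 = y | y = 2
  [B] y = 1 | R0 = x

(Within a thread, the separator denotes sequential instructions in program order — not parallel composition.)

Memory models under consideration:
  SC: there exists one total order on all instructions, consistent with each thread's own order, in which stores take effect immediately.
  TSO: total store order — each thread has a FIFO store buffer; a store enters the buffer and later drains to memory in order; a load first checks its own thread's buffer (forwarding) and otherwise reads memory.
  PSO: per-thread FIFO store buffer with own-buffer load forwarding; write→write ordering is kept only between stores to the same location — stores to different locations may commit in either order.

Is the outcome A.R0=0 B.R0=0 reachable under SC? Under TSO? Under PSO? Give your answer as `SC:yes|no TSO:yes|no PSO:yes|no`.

SC:no TSO:yes PSO:yes

outcome vector order: (A.R0,B.R0)
[SC] allowed = {02; 10; 12}
[TSO] allowed = {00; 02; 10; 12}
[PSO] allowed = {00; 02; 10; 12}
target 00 ∈ {TSO,PSO}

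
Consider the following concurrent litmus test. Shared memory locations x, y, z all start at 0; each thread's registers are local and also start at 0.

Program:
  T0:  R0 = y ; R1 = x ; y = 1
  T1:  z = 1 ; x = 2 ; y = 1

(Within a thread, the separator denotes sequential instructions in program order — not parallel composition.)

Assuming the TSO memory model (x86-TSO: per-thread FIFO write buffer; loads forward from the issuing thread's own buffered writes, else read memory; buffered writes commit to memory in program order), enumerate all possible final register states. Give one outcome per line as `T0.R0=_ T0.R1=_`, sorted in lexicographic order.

outcome vector order: (T0.R0,T0.R1)
|TSO outcomes| = 3

T0.R0=0 T0.R1=0
T0.R0=0 T0.R1=2
T0.R0=1 T0.R1=2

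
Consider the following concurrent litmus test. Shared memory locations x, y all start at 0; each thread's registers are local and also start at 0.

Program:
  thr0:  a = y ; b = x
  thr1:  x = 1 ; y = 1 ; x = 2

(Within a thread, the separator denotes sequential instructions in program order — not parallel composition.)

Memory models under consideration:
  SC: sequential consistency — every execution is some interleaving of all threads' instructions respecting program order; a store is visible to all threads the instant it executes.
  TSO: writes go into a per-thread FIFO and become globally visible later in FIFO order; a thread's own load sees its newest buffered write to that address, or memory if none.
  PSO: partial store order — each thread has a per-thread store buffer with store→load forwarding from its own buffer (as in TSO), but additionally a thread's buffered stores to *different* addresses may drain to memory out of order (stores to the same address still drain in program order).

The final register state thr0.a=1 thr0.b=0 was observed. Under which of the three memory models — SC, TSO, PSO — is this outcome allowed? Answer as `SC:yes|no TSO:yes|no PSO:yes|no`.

outcome vector order: (thr0.a,thr0.b)
under SC → 0/0, 0/1, 0/2, 1/1, 1/2
under TSO → 0/0, 0/1, 0/2, 1/1, 1/2
under PSO → 0/0, 0/1, 0/2, 1/0, 1/1, 1/2
target 1/0 ∈ {PSO}

SC:no TSO:no PSO:yes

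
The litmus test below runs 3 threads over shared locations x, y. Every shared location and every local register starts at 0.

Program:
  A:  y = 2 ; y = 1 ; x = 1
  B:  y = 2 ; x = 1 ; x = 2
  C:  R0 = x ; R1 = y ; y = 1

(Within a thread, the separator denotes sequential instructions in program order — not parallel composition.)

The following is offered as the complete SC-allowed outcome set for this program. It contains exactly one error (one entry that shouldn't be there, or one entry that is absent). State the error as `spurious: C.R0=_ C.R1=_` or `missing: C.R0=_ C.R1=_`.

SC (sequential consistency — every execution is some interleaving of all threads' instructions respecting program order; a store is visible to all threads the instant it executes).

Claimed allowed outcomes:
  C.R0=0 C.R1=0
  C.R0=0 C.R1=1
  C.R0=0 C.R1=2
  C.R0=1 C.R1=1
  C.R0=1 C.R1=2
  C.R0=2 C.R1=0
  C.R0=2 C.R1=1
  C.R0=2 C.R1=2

spurious: C.R0=2 C.R1=0

outcome vector order: (C.R0,C.R1)
SC: 7 outcomes — {<0 0>; <0 1>; <0 2>; <1 1>; <1 2>; <2 1>; <2 2>}
claimed∖SC = {<2 0>}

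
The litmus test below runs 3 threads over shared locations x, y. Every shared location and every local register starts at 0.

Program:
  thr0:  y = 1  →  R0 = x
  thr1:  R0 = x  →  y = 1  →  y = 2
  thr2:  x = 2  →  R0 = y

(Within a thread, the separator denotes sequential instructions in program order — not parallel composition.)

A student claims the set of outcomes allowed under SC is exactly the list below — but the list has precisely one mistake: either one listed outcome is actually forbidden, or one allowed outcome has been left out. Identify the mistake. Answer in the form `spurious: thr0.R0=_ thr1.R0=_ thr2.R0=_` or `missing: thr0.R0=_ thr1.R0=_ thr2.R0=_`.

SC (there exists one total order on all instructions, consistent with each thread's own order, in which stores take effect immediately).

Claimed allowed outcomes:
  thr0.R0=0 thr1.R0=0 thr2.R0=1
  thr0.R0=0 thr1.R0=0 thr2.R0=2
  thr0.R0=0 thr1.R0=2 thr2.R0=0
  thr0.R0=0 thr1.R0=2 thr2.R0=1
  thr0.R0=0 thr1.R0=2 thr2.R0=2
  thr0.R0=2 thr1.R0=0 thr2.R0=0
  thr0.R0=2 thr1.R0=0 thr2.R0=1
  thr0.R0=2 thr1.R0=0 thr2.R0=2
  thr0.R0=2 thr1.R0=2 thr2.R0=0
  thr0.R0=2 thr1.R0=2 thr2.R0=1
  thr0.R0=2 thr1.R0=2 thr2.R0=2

spurious: thr0.R0=0 thr1.R0=2 thr2.R0=0

outcome vector order: (thr0.R0,thr1.R0,thr2.R0)
SC (10): 001 002 021 022 200 201 202 220 221 222
claimed∖SC = {020}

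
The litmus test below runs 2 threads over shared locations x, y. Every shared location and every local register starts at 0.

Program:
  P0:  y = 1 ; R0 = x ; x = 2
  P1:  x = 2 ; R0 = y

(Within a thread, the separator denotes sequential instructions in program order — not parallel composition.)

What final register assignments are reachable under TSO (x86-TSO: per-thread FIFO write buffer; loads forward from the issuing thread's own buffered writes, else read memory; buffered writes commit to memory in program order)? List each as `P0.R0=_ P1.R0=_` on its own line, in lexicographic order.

P0.R0=0 P1.R0=0
P0.R0=0 P1.R0=1
P0.R0=2 P1.R0=0
P0.R0=2 P1.R0=1

outcome vector order: (P0.R0,P1.R0)
|TSO outcomes| = 4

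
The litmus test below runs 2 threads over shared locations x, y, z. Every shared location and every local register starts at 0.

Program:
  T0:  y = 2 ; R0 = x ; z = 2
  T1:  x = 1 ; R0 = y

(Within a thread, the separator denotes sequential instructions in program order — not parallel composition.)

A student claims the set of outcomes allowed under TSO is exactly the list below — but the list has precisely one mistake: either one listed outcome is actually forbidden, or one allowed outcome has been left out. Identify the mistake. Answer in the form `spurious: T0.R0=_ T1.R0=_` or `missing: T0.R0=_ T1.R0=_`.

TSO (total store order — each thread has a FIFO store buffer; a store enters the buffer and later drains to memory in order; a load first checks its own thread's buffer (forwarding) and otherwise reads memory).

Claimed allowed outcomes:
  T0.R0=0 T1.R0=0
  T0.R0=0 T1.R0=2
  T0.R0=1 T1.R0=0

outcome vector order: (T0.R0,T1.R0)
under TSO → <0 0>, <0 2>, <1 0>, <1 2>
TSO∖claimed = {<1 2>}

missing: T0.R0=1 T1.R0=2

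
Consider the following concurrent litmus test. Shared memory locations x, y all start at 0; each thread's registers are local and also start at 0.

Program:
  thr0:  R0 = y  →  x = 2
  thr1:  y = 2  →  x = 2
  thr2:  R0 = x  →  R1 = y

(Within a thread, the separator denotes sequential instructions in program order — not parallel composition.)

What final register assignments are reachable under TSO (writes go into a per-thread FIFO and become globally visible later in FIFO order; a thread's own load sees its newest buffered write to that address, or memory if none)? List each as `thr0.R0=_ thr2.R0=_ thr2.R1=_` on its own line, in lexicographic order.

thr0.R0=0 thr2.R0=0 thr2.R1=0
thr0.R0=0 thr2.R0=0 thr2.R1=2
thr0.R0=0 thr2.R0=2 thr2.R1=0
thr0.R0=0 thr2.R0=2 thr2.R1=2
thr0.R0=2 thr2.R0=0 thr2.R1=0
thr0.R0=2 thr2.R0=0 thr2.R1=2
thr0.R0=2 thr2.R0=2 thr2.R1=2

outcome vector order: (thr0.R0,thr2.R0,thr2.R1)
|TSO outcomes| = 7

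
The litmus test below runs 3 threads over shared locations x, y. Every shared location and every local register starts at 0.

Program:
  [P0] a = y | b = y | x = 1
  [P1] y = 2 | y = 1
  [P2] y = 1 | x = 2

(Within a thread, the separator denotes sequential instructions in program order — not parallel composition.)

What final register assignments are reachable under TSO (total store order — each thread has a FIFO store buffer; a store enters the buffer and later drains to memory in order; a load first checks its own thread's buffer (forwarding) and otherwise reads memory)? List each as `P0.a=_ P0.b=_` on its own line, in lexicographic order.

outcome vector order: (P0.a,P0.b)
|TSO outcomes| = 7

P0.a=0 P0.b=0
P0.a=0 P0.b=1
P0.a=0 P0.b=2
P0.a=1 P0.b=1
P0.a=1 P0.b=2
P0.a=2 P0.b=1
P0.a=2 P0.b=2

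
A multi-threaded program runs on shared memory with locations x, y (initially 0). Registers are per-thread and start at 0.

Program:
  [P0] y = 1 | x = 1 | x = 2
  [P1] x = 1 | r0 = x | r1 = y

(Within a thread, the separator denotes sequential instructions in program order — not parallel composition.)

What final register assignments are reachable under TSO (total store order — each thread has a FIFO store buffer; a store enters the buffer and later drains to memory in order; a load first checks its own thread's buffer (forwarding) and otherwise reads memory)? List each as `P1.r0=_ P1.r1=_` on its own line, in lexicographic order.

P1.r0=1 P1.r1=0
P1.r0=1 P1.r1=1
P1.r0=2 P1.r1=1

outcome vector order: (P1.r0,P1.r1)
|TSO outcomes| = 3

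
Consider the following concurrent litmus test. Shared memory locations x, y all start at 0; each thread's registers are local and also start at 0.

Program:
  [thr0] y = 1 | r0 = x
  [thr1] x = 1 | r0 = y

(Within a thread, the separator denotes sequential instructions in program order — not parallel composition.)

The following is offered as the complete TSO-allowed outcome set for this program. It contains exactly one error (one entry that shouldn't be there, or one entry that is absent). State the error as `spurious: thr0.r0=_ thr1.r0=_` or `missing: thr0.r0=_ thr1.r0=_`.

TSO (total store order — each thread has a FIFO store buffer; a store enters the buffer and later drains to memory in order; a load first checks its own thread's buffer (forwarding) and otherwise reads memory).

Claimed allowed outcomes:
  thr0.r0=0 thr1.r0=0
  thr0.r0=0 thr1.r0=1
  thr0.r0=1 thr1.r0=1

outcome vector order: (thr0.r0,thr1.r0)
under TSO → 00; 01; 10; 11
TSO∖claimed = {10}

missing: thr0.r0=1 thr1.r0=0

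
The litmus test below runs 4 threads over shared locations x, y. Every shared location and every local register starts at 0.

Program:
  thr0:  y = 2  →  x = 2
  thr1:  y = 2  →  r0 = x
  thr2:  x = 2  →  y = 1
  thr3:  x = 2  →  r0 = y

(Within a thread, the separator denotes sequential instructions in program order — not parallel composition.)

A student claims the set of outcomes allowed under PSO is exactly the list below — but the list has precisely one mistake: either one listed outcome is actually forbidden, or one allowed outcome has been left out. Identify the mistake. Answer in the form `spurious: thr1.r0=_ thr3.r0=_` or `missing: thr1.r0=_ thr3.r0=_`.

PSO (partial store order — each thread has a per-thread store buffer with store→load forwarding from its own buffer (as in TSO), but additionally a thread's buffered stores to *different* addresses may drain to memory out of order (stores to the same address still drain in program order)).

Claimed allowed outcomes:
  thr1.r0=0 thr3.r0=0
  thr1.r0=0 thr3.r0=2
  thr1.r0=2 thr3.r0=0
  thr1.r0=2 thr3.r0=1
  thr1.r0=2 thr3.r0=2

missing: thr1.r0=0 thr3.r0=1

outcome vector order: (thr1.r0,thr3.r0)
PSO (6): 00, 01, 02, 20, 21, 22
PSO∖claimed = {01}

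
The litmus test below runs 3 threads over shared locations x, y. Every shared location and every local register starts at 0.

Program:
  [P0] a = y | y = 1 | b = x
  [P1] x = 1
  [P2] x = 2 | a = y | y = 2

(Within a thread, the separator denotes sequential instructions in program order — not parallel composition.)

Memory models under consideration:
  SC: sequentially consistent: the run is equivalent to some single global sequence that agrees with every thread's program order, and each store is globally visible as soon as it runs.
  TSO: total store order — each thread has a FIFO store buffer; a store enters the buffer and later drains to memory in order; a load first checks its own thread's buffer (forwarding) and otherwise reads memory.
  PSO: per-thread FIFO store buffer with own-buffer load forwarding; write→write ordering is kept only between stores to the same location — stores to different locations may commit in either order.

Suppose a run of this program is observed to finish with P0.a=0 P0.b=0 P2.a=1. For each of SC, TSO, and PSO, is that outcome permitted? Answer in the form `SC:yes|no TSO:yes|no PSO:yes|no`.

SC:yes TSO:yes PSO:yes

outcome vector order: (P0.a,P0.b,P2.a)
SC: 7 outcomes — {(0,0,1); (0,1,0); (0,1,1); (0,2,0); (0,2,1); (2,1,0); (2,2,0)}
TSO: 8 outcomes — {(0,0,0); (0,0,1); (0,1,0); (0,1,1); (0,2,0); (0,2,1); (2,1,0); (2,2,0)}
PSO: 9 outcomes — {(0,0,0); (0,0,1); (0,1,0); (0,1,1); (0,2,0); (0,2,1); (2,0,0); (2,1,0); (2,2,0)}
target (0,0,1) ∈ {SC,TSO,PSO}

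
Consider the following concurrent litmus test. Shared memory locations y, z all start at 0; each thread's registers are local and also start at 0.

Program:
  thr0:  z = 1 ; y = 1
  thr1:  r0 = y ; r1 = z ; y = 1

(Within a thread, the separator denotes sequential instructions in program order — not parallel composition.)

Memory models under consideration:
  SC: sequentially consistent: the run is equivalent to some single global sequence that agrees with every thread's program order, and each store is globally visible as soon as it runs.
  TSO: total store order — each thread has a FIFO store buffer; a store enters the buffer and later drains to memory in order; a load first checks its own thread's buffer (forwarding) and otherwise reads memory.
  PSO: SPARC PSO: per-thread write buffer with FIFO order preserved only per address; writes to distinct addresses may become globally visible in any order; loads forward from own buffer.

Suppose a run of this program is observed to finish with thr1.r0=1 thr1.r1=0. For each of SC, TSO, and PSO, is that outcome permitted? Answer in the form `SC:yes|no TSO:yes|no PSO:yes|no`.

SC:no TSO:no PSO:yes

outcome vector order: (thr1.r0,thr1.r1)
under SC → <0 0>; <0 1>; <1 1>
under TSO → <0 0>; <0 1>; <1 1>
under PSO → <0 0>; <0 1>; <1 0>; <1 1>
target <1 0> ∈ {PSO}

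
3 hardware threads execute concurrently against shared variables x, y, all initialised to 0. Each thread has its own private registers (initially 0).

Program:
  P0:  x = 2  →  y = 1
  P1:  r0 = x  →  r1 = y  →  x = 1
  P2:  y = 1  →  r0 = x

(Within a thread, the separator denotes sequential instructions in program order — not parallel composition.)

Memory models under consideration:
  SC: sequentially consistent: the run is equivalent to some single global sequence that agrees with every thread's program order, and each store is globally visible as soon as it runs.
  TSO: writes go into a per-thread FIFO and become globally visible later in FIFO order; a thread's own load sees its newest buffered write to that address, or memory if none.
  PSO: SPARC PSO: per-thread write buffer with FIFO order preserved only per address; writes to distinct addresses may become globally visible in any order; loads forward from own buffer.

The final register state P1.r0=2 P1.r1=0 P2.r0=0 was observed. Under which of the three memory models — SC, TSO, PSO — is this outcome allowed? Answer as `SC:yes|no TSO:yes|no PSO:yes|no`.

SC:no TSO:yes PSO:yes

outcome vector order: (P1.r0,P1.r1,P2.r0)
SC: 11 outcomes — {000; 001; 002; 010; 011; 012; 201; 202; 210; 211; 212}
TSO: 12 outcomes — {000; 001; 002; 010; 011; 012; 200; 201; 202; 210; 211; 212}
PSO: 12 outcomes — {000; 001; 002; 010; 011; 012; 200; 201; 202; 210; 211; 212}
target 200 ∈ {TSO,PSO}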